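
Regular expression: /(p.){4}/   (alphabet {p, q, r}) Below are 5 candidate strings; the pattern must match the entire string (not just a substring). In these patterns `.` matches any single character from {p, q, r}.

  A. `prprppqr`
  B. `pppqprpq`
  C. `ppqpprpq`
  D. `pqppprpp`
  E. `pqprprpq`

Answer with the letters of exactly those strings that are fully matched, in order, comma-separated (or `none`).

B, D, E

A → no match
B → match
C → no match
D → match
E → match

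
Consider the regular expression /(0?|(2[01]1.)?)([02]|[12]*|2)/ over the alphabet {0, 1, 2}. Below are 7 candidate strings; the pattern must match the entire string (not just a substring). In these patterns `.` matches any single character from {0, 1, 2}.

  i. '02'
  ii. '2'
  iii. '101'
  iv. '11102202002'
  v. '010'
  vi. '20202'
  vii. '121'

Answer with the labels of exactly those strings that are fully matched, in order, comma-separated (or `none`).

i, ii, vii

i → match
ii → match
iii → no match
iv → no match
v → no match
vi → no match
vii → match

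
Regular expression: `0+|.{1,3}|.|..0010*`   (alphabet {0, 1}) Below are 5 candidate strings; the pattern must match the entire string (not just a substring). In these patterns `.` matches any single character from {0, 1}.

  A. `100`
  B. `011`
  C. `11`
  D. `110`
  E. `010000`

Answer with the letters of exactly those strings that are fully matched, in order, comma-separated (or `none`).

A, B, C, D

A → match
B → match
C → match
D → match
E → no match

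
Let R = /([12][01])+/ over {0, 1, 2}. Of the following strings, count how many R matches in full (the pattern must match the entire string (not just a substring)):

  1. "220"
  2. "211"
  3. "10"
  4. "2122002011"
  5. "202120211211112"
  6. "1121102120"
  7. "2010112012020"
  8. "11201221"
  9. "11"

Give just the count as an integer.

3

1. "220" → no match
2. "211" → no match
3. "10" → match
4. "2122002011" → no match
5 → no match
6. "1121102120" → match
7 → no match
8. "11201221" → no match
9. "11" → match
Total matched: 3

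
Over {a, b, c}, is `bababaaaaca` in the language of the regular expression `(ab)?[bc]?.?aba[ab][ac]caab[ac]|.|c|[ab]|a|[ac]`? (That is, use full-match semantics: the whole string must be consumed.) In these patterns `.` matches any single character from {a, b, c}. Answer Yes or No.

No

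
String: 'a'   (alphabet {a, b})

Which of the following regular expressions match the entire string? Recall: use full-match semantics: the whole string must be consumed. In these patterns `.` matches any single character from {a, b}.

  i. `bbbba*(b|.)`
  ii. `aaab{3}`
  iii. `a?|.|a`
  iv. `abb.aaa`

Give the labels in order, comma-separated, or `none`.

i → no match — must start with 'bbbb'
ii → no match — must start with 'aaab'
iii → match
iv → no match — must start with 'abb'

iii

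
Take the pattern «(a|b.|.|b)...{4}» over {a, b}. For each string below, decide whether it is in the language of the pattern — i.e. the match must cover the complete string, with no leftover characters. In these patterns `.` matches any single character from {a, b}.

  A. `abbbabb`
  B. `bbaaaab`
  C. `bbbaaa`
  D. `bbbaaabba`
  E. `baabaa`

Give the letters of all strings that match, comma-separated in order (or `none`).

A, B

A. `abbbabb` → match
B. `bbaaaab` → match
C. `bbbaaa` → no match
D. `bbbaaabba` → no match
E. `baabaa` → no match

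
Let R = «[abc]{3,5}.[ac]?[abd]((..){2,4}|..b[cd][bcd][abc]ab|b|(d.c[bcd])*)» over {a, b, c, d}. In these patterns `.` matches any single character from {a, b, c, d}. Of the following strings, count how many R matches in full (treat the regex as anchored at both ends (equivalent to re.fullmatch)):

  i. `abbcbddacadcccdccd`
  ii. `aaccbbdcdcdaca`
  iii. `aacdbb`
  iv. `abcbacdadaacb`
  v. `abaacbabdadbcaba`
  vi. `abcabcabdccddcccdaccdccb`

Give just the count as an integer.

5

i → no match
ii → match
iii. `aacdbb` → match
iv → match
v → match
vi → match
Total matched: 5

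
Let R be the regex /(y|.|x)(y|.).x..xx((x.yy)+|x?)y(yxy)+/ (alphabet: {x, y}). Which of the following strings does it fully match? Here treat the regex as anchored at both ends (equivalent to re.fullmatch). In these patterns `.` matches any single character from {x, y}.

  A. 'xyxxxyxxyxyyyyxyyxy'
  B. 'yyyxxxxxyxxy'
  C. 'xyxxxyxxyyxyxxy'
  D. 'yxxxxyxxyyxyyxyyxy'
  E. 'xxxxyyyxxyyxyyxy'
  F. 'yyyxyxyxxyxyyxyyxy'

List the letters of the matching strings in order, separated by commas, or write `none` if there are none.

D

A → no match
B. 'yyyxxxxxyxxy' → no match — must end with 'yxy'
C → no match — must end with 'yxy'
D → match
E → no match
F → no match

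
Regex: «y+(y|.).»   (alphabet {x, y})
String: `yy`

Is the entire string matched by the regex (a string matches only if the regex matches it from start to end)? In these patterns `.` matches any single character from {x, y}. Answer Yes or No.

No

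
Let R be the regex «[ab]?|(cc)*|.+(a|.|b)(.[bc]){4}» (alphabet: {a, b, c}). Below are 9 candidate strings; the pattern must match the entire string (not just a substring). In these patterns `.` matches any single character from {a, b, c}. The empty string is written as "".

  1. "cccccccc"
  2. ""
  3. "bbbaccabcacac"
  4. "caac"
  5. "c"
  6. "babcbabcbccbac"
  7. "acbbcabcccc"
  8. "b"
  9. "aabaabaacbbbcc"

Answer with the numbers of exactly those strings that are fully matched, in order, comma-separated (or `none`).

1 → match
2 → match
3 → no match
4 → no match
5 → no match
6 → match
7 → match
8 → match
9 → no match

1, 2, 6, 7, 8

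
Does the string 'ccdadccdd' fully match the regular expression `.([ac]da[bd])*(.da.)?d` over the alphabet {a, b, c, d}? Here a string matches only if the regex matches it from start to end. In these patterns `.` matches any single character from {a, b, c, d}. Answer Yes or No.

No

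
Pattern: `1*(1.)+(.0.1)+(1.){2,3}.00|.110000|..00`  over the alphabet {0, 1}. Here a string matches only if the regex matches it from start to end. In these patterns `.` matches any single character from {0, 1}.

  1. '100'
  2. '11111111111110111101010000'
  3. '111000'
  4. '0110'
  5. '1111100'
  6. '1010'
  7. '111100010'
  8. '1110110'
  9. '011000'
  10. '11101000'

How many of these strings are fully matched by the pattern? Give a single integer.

0

1 → no match
2 → no match
3 → no match
4 → no match
5 → no match
6 → no match
7 → no match
8 → no match
9 → no match
10 → no match
Total matched: 0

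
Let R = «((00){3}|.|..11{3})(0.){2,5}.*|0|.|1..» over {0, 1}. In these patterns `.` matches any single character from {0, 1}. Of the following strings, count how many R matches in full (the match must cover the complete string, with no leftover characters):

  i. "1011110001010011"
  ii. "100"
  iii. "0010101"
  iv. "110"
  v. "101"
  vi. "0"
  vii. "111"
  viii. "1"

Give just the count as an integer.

8

i → match
ii → match
iii → match
iv → match
v → match
vi → match
vii → match
viii → match
Total matched: 8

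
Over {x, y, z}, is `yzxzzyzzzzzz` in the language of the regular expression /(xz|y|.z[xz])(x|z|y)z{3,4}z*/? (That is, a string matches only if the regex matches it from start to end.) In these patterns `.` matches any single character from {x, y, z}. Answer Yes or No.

No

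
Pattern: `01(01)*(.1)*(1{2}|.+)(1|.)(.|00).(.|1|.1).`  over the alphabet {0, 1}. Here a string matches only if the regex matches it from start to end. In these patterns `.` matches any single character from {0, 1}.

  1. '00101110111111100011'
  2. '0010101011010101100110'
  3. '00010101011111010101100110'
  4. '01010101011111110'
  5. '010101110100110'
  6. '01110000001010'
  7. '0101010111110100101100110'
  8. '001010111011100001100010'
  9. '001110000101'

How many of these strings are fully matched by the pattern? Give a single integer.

1 → no match — must start with '01'
2 → no match — must start with '01'
3 → no match — must start with '01'
4 → match
5 → match
6 → match
7 → match
8 → no match — must start with '01'
9. '001110000101' → no match — must start with '01'
Total matched: 4

4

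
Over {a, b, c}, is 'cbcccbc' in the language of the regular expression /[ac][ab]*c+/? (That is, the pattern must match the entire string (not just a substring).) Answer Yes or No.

No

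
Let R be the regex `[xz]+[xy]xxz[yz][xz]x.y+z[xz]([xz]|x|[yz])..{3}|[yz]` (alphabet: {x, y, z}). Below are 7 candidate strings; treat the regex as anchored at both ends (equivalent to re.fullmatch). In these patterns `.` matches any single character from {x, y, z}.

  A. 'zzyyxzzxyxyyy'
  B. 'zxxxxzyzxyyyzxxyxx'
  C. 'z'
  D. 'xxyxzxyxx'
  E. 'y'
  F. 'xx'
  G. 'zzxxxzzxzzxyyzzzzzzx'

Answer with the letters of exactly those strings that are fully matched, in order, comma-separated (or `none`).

A → no match
B → no match
C → match
D → no match
E → match
F → no match
G → no match

C, E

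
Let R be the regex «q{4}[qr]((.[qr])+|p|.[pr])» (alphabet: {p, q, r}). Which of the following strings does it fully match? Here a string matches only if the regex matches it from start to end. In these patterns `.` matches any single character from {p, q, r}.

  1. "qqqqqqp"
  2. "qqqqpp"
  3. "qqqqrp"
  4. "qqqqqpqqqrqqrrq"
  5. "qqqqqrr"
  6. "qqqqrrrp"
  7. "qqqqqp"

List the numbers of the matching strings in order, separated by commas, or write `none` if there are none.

1 → match
2 → no match
3 → match
4 → match
5 → match
6 → no match
7 → match

1, 3, 4, 5, 7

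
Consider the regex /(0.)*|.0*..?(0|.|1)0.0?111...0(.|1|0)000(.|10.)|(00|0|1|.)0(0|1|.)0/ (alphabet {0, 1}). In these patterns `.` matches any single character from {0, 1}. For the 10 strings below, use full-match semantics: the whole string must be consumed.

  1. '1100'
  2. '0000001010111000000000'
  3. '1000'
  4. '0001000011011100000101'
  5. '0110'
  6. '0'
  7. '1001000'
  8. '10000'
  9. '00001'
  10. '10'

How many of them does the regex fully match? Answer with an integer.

2

1. '1100' → no match
2 → match
3. '1000' → match
4 → no match
5. '0110' → no match
6. '0' → no match
7. '1001000' → no match
8. '10000' → no match
9. '00001' → no match
10. '10' → no match
Total matched: 2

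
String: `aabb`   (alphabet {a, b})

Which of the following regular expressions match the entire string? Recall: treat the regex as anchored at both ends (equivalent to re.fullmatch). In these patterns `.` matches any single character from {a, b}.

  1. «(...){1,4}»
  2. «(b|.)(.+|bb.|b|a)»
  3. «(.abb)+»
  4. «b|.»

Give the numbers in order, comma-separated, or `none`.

2, 3

1 → no match
2 → match
3 → match
4 → no match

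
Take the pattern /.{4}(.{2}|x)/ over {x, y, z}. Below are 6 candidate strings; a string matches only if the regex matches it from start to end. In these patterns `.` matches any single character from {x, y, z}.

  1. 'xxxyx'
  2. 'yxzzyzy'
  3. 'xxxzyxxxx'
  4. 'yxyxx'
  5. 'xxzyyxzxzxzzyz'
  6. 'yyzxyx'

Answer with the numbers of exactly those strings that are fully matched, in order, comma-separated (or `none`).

1. 'xxxyx' → match
2. 'yxzzyzy' → no match
3. 'xxxzyxxxx' → no match
4. 'yxyxx' → match
5 → no match
6. 'yyzxyx' → match

1, 4, 6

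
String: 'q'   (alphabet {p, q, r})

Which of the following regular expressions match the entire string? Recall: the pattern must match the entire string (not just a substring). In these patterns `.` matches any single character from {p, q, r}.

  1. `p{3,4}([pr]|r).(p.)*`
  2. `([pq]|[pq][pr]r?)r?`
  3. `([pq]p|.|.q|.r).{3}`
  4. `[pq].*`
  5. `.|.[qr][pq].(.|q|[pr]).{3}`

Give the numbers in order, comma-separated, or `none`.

2, 4, 5

1 → no match — must start with 'p'
2 → match
3 → no match
4 → match
5 → match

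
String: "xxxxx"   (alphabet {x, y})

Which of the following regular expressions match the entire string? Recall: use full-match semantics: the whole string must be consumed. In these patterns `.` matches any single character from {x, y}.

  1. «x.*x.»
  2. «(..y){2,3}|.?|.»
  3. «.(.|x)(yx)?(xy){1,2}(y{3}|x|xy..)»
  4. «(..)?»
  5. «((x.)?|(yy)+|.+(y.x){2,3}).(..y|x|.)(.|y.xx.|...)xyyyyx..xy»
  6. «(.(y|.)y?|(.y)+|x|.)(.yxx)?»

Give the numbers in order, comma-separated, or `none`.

1

1 → match
2 → no match
3 → no match
4 → no match
5 → no match — must end with "xy"
6 → no match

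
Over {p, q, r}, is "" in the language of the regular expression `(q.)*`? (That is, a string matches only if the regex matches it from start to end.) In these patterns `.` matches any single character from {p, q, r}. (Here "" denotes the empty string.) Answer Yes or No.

Yes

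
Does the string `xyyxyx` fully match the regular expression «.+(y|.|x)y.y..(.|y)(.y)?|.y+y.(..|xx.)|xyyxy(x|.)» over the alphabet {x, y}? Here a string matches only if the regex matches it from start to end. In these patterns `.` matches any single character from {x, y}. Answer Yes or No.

Yes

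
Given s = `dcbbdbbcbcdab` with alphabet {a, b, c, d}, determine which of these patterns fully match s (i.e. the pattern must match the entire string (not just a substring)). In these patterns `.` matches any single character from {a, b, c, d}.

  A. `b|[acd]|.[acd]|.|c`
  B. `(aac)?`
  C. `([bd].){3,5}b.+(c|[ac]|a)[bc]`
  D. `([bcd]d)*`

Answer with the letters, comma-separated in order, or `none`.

A → no match
B → no match
C → match
D → no match

C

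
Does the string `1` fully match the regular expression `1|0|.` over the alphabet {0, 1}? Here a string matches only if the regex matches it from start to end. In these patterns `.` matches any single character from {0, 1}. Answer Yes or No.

Yes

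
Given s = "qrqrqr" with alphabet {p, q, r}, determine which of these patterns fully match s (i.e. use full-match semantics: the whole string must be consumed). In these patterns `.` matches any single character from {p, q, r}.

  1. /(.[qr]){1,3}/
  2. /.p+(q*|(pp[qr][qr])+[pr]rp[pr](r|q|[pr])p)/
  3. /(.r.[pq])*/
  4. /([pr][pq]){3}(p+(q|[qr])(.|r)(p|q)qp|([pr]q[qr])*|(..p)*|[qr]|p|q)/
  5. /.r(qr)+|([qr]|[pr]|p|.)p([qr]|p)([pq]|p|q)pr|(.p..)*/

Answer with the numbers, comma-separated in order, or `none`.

1, 5

1 → match
2 → no match
3 → no match
4 → no match
5 → match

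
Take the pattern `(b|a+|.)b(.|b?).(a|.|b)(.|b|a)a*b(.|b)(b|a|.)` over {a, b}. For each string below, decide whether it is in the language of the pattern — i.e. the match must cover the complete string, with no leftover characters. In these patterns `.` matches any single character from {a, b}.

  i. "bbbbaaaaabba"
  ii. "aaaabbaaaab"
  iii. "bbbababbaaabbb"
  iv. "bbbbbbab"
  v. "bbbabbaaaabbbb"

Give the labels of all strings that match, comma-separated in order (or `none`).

i, iv

i. "bbbbaaaaabba" → match
ii. "aaaabbaaaab" → no match
iii → no match
iv. "bbbbbbab" → match
v → no match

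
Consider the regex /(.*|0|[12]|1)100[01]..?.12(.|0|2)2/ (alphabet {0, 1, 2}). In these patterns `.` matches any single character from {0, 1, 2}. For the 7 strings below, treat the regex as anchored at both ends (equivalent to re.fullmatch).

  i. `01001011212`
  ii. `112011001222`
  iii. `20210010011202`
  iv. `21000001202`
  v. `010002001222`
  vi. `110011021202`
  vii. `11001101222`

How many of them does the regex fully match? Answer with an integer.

6

i → match
ii → no match
iii → match
iv → match
v → match
vi → match
vii → match
Total matched: 6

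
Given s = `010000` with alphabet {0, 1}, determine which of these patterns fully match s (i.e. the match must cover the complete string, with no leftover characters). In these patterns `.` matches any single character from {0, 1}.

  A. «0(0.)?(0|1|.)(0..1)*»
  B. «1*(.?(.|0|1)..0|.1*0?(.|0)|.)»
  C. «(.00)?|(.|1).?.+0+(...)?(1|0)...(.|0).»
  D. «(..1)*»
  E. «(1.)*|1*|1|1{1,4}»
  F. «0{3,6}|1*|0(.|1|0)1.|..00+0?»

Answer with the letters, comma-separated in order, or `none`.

A → no match
B → no match
C → no match
D → no match
E → no match
F → match

F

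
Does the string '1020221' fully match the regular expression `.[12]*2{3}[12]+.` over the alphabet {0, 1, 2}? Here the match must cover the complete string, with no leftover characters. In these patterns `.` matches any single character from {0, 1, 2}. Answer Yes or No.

No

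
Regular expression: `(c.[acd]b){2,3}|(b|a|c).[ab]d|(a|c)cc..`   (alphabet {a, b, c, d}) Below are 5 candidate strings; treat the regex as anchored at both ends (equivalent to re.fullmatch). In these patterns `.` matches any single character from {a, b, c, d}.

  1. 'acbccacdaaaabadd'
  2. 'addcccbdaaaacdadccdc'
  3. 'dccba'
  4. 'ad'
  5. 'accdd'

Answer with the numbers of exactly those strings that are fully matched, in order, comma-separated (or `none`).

1 → no match
2 → no match
3 → no match
4 → no match
5 → match

5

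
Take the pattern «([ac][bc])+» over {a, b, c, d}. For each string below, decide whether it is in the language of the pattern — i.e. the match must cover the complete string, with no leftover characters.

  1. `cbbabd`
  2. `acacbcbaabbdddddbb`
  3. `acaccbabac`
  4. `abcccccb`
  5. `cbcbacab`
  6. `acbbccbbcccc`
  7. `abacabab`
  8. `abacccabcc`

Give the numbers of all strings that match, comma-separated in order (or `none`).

3, 4, 5, 7, 8

1. `cbbabd` → no match
2 → no match
3. `acaccbabac` → match
4. `abcccccb` → match
5. `cbcbacab` → match
6. `acbbccbbcccc` → no match
7. `abacabab` → match
8. `abacccabcc` → match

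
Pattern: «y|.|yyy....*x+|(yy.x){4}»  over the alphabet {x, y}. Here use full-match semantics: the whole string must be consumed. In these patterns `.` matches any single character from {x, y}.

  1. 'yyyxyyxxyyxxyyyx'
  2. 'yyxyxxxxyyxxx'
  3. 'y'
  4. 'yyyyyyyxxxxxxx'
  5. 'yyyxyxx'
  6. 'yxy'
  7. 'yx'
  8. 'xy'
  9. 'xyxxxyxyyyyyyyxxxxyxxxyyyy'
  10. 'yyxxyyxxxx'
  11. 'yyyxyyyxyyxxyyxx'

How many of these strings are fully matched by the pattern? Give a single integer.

5

1 → match
2 → no match
3 → match
4 → match
5 → match
6 → no match
7 → no match
8 → no match
9 → no match
10 → no match
11 → match
Total matched: 5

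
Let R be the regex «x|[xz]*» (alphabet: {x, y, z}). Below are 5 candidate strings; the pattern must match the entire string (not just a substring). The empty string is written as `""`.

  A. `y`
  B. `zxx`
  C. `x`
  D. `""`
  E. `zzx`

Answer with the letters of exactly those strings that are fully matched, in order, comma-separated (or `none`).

B, C, D, E

A. `y` → no match
B. `zxx` → match
C. `x` → match
D. `""` → match
E. `zzx` → match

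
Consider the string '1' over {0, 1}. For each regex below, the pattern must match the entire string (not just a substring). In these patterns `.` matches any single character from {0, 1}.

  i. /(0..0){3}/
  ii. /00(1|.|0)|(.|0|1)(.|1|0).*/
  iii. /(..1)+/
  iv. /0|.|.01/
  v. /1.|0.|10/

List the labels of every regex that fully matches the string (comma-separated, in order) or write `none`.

iv

i → no match — must start with '0'
ii → no match
iii → no match
iv → match
v → no match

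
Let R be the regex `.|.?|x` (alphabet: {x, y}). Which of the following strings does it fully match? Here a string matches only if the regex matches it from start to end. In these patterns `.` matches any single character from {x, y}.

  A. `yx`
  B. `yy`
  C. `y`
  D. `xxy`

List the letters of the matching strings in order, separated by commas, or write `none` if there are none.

C

A → no match
B → no match
C → match
D → no match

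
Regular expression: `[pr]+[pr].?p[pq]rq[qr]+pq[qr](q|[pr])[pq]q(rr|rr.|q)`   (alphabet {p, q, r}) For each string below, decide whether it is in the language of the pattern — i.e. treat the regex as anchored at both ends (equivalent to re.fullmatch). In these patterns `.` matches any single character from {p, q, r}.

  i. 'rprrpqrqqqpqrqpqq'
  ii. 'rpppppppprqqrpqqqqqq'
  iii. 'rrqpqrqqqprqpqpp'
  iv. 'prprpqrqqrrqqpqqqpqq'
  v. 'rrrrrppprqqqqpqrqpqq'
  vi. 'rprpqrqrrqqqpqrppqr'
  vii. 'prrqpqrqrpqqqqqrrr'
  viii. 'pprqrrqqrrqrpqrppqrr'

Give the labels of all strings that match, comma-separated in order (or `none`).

i → match
ii → match
iii → no match
iv → match
v → match
vi → no match
vii → match
viii → no match

i, ii, iv, v, vii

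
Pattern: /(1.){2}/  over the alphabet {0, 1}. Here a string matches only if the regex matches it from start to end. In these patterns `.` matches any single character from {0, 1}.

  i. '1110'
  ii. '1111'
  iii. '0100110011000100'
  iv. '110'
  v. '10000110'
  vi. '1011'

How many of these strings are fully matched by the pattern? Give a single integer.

3

i. '1110' → match
ii. '1111' → match
iii → no match — must start with '1'
iv. '110' → no match
v. '10000110' → no match
vi. '1011' → match
Total matched: 3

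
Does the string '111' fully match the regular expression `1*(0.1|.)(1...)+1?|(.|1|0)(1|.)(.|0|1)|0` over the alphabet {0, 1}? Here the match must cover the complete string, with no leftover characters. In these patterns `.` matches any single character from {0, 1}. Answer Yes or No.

Yes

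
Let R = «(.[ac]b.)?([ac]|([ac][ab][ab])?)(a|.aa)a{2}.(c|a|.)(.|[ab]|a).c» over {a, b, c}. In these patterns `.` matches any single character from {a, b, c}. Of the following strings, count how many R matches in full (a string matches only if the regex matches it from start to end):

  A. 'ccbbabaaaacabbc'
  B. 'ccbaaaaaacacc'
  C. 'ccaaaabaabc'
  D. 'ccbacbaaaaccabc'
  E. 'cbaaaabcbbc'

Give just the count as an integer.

5

A → match
B → match
C → match
D → match
E → match
Total matched: 5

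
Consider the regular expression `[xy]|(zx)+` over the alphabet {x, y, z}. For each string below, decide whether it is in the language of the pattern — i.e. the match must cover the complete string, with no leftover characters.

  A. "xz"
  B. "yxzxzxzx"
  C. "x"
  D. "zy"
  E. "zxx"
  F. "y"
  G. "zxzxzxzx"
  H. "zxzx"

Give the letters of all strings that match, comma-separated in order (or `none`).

A → no match
B → no match
C → match
D → no match
E → no match
F → match
G → match
H → match

C, F, G, H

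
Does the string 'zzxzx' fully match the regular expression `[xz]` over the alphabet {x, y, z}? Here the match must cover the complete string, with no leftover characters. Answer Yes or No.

No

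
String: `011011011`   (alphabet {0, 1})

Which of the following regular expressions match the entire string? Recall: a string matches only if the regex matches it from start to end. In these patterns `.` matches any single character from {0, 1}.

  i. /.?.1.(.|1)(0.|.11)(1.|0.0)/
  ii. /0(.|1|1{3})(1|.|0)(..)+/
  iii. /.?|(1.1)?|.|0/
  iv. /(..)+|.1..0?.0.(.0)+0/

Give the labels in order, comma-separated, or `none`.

ii

i → no match
ii → match
iii → no match
iv → no match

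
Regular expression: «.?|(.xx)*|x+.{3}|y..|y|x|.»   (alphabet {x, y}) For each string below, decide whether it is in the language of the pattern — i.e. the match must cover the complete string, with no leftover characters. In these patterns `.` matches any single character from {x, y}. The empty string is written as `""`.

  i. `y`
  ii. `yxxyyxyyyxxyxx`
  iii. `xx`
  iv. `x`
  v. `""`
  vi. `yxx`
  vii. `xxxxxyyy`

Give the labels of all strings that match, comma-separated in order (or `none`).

i, iv, v, vi, vii

i → match
ii → no match
iii → no match
iv → match
v → match
vi → match
vii → match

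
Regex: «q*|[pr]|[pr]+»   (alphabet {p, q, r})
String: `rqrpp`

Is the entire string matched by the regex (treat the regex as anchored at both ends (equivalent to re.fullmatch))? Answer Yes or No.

No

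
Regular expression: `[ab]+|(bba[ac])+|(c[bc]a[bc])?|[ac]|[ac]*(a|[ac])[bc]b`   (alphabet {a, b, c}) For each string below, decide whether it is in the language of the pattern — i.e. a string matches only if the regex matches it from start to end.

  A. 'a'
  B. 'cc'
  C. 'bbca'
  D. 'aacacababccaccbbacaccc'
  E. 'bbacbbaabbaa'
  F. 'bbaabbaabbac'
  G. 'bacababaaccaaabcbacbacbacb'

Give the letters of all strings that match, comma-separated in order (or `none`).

A → match
B → no match
C → no match
D → no match
E → match
F → match
G → no match

A, E, F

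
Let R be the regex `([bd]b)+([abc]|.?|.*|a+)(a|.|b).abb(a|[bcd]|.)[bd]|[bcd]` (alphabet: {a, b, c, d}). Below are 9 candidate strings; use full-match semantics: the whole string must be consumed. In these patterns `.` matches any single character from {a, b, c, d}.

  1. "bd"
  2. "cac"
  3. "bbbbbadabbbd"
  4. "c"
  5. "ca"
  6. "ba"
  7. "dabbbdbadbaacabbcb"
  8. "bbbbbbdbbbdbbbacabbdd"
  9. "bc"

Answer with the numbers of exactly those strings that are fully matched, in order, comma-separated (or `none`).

3, 4, 8

1. "bd" → no match
2. "cac" → no match
3. "bbbbbadabbbd" → match
4. "c" → match
5. "ca" → no match
6. "ba" → no match
7 → no match
8 → match
9. "bc" → no match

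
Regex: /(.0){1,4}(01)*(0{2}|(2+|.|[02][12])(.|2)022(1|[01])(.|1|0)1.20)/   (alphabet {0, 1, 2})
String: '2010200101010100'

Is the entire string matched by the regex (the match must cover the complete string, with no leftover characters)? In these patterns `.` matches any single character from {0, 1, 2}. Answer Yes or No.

Yes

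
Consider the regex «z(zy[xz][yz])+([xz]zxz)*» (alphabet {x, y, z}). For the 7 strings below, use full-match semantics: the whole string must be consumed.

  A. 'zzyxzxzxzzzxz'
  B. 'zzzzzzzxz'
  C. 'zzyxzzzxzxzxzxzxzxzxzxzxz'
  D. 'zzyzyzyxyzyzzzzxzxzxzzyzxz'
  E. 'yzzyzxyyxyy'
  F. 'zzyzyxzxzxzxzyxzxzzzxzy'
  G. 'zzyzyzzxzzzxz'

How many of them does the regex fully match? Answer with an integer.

A → match
B → no match — must start with 'zzy'
C → match
D → no match
E → no match — must start with 'zzy'
F → no match
G → match
Total matched: 3

3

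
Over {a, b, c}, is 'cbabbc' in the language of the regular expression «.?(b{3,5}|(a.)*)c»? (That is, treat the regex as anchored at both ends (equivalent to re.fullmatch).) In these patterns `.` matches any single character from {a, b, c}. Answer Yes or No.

No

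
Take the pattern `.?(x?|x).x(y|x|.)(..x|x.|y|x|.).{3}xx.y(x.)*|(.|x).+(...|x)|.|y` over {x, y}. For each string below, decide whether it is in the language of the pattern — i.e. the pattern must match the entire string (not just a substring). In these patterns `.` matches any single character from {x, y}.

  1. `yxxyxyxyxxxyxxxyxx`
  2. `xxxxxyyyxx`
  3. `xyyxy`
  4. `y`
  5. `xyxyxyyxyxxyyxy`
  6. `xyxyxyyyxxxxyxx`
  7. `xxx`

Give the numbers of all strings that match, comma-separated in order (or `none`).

1, 2, 3, 4, 5, 6, 7

1 → match
2 → match
3 → match
4 → match
5 → match
6 → match
7 → match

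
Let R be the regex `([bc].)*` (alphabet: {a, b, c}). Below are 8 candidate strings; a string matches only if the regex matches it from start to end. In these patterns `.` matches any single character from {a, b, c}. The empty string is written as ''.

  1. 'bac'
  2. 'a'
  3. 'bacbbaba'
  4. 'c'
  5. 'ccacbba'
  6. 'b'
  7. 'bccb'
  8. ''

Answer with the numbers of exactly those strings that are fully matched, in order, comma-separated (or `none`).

3, 7, 8

1 → no match
2 → no match
3 → match
4 → no match
5 → no match
6 → no match
7 → match
8 → match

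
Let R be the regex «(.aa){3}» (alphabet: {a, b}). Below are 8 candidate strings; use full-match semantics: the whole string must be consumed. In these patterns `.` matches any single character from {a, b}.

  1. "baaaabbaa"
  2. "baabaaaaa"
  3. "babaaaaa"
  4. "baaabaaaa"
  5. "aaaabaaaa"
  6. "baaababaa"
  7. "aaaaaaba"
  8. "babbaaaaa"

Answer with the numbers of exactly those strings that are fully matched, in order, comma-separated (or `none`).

1. "baaaabbaa" → no match
2. "baabaaaaa" → match
3. "babaaaaa" → no match
4. "baaabaaaa" → no match
5. "aaaabaaaa" → no match
6. "baaababaa" → no match
7. "aaaaaaba" → no match — must end with "aa"
8. "babbaaaaa" → no match

2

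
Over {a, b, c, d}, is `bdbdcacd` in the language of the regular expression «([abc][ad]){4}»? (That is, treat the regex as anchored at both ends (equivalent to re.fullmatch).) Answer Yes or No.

Yes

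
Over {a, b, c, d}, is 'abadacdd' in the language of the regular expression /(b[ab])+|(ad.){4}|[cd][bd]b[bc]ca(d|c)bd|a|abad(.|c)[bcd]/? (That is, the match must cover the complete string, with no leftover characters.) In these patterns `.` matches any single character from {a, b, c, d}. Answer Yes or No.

No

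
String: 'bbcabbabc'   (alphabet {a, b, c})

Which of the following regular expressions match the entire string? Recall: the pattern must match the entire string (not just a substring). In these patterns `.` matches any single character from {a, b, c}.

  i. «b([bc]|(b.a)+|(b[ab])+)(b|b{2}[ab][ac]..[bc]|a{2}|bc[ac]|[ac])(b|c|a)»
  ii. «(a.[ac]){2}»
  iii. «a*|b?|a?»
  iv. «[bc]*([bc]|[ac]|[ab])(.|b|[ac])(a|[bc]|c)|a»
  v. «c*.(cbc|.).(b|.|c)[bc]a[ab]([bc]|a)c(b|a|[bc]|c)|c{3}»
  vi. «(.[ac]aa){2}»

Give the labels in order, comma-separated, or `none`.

i → match
ii → no match — must start with 'a'
iii → no match
iv → no match
v → no match
vi → no match — must end with 'aa'

i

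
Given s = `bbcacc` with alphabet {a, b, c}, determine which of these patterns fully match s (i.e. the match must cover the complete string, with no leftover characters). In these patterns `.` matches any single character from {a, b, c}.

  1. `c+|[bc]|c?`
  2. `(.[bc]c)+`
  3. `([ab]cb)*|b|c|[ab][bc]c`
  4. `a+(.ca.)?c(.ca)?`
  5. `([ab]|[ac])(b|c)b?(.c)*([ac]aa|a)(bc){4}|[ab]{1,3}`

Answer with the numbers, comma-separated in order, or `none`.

1 → no match
2 → match
3 → no match
4 → no match — must start with `a`
5 → no match

2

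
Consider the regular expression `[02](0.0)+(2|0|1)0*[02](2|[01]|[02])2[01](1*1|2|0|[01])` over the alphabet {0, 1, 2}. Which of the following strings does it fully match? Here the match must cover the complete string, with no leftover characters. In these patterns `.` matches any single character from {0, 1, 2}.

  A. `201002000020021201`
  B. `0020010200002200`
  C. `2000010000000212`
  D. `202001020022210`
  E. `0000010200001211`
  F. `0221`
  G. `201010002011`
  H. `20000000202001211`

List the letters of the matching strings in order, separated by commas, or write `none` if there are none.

A → match
B → match
C → match
D → match
E → match
F → no match
G → match
H → match

A, B, C, D, E, G, H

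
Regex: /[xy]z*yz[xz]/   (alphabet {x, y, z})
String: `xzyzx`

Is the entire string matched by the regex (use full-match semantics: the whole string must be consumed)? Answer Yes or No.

Yes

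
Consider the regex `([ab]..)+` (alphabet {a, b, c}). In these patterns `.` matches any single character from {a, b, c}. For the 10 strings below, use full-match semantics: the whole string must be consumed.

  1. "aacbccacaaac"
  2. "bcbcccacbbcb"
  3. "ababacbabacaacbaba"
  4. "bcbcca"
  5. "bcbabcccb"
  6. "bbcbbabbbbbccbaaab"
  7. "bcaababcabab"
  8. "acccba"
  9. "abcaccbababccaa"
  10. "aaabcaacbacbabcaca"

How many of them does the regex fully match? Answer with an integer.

1 → match
2 → no match
3 → match
4 → no match
5 → no match
6 → no match
7 → match
8 → no match
9 → no match
10 → match
Total matched: 4

4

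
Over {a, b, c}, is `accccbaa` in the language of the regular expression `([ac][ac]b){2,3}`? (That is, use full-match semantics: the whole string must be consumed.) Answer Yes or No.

No

Every match must end with `b`, but `accccbaa` does not.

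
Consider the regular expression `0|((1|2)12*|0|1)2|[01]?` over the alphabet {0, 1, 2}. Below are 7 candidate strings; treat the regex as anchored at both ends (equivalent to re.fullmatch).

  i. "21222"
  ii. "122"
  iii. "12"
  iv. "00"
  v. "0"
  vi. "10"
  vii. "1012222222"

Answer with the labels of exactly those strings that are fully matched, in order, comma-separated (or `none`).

i. "21222" → match
ii. "122" → no match
iii. "12" → match
iv. "00" → no match
v. "0" → match
vi. "10" → no match
vii. "1012222222" → no match

i, iii, v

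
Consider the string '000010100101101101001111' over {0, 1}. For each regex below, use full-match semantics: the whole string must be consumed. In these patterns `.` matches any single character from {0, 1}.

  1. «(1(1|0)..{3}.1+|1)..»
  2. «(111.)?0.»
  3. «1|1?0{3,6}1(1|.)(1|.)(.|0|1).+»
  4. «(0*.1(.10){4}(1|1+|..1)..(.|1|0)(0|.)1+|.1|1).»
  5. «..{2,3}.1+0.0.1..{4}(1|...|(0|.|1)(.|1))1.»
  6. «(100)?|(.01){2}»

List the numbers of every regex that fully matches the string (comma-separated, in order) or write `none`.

3, 4

1 → no match — must start with '1'
2 → no match
3 → match
4 → match
5 → no match
6 → no match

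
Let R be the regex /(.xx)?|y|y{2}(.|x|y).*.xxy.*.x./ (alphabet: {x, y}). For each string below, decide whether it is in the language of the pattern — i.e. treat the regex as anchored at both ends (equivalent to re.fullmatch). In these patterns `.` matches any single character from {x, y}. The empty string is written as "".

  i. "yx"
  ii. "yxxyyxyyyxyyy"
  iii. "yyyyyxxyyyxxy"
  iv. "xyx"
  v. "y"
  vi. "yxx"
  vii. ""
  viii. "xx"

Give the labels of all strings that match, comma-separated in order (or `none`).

iii, v, vi, vii

i → no match
ii → no match
iii → match
iv → no match
v → match
vi → match
vii → match
viii → no match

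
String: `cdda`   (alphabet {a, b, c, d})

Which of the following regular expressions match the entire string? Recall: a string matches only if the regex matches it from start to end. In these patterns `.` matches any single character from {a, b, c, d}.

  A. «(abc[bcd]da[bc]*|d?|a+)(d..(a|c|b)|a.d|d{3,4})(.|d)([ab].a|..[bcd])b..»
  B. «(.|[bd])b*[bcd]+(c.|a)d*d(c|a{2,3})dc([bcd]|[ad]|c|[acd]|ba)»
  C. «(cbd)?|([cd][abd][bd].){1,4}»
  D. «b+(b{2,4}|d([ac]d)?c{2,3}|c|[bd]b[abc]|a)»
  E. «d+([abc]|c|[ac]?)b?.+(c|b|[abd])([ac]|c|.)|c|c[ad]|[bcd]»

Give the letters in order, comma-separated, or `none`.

A → no match
B → no match
C → match
D → no match — must start with `b`
E → no match

C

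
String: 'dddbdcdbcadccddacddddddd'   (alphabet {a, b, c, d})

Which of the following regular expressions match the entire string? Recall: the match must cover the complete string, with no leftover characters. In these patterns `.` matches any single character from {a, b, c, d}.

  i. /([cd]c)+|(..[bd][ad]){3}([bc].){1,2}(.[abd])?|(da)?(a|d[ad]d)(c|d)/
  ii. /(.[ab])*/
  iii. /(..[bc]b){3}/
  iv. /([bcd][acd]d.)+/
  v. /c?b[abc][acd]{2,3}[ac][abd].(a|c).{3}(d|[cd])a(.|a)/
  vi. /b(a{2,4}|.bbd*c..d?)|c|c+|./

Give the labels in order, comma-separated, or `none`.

iv

i → no match
ii → no match
iii → no match — must end with 'b'
iv → match
v → no match
vi → no match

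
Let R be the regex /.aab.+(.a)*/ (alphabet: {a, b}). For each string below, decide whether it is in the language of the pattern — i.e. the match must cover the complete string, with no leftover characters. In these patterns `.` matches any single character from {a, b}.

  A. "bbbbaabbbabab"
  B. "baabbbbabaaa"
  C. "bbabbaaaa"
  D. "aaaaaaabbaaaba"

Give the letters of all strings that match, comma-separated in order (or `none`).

B

A → no match
B → match
C → no match
D → no match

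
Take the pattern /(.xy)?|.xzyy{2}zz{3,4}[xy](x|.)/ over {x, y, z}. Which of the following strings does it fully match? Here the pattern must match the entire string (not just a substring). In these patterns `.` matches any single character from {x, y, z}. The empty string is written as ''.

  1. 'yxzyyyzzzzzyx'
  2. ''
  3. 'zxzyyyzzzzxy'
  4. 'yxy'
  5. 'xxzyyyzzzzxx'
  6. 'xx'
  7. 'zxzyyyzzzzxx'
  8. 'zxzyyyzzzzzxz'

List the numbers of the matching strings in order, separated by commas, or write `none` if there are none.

1 → match
2 → match
3 → match
4 → match
5 → match
6 → no match
7 → match
8 → match

1, 2, 3, 4, 5, 7, 8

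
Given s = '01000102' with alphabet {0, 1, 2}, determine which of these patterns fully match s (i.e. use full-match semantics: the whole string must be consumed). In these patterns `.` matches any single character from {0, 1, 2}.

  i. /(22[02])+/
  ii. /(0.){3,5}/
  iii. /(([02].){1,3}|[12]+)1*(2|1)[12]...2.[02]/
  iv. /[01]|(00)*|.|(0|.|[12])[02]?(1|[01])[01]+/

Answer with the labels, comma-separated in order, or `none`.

ii

i → no match — must start with '22'
ii → match
iii → no match
iv → no match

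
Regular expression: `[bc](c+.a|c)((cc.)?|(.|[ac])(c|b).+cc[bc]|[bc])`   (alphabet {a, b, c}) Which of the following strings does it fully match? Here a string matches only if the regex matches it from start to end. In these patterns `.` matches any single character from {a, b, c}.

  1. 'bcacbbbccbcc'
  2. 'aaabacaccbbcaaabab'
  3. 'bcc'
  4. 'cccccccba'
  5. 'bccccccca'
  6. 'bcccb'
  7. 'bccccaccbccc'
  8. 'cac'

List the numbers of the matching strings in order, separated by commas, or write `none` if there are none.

3, 4, 5, 6, 7

1 → no match
2 → no match
3 → match
4 → match
5 → match
6 → match
7 → match
8 → no match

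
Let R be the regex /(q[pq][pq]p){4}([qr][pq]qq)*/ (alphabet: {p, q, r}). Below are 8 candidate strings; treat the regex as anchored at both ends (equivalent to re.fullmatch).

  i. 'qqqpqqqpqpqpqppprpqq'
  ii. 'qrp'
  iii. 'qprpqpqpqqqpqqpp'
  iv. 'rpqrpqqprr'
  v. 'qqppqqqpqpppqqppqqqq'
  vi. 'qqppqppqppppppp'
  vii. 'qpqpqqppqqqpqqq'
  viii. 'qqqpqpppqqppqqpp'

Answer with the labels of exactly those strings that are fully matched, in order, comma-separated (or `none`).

i → match
ii. 'qrp' → no match
iii → no match
iv. 'rpqrpqqprr' → no match — must start with 'q'
v → match
vi → no match
vii → no match
viii → match

i, v, viii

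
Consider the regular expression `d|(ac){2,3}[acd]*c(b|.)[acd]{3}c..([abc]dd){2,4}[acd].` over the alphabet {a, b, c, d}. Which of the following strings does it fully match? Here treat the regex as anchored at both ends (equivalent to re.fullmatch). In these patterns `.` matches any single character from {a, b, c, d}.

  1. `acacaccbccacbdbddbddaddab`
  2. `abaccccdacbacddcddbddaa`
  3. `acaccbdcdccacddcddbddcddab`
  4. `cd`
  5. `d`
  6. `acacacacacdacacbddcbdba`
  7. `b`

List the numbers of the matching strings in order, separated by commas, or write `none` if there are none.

1, 3, 5

1 → match
2 → no match
3 → match
4 → no match
5 → match
6 → no match
7 → no match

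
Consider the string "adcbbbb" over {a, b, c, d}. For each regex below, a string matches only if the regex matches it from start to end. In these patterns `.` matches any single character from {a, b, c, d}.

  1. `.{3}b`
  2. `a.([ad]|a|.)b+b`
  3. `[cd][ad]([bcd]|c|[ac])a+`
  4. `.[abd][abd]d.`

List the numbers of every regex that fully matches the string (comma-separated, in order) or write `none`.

2

1 → no match
2 → match
3 → no match — must end with "a"
4 → no match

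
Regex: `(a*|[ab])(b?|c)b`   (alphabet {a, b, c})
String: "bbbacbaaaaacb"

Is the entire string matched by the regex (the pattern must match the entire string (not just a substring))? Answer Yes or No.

No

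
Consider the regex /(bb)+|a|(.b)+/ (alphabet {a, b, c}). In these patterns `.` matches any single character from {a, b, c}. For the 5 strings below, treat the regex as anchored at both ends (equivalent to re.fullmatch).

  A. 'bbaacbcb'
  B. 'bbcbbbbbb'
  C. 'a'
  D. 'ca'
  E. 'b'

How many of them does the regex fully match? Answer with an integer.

1

A. 'bbaacbcb' → no match
B. 'bbcbbbbbb' → no match
C. 'a' → match
D. 'ca' → no match
E. 'b' → no match
Total matched: 1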